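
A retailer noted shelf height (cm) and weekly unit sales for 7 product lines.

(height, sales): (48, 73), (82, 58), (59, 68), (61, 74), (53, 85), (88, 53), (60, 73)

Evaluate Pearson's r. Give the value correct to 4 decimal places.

n = 7, Σx = 451, Σy = 484, Σx² = 30383, Σy² = 34156, Σxy = 30335
nΣxy − ΣxΣy = 212345 − 218284 = -5939
nΣx² − (Σx)² = 212681 − 203401 = 9280; nΣy² − (Σy)² = 239092 − 234256 = 4836
r = -5939 / √(9280 × 4836) = -5939 / 6699.1104 ≈ -0.8865

-0.8865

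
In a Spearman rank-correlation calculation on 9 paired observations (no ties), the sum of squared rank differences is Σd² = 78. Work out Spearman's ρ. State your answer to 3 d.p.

0.350

ρ = 1 − 6Σd² / [n(n²−1)] = 1 − 6×78 / (9×80)
  = 1 − 468/720 = 1 − 0.6500 ≈ 0.350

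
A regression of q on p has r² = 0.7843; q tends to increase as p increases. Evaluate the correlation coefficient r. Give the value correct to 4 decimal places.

0.8856

|r| = √0.7843 = 0.8856
The association is positive, so r = 0.8856.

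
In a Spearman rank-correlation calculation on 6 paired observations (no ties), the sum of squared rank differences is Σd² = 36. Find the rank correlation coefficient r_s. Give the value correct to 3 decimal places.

ρ = 1 − 6Σd² / [n(n²−1)] = 1 − 6×36 / (6×35)
  = 1 − 216/210 = 1 − 1.0286 ≈ -0.029

-0.029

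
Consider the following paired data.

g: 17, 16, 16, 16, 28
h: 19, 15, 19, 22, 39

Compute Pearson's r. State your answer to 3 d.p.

0.962

n = 5, Σg = 93, Σh = 114, Σg² = 1841, Σh² = 2952, Σgh = 2311
nΣgh − ΣgΣh = 11555 − 10602 = 953
nΣg² − (Σg)² = 9205 − 8649 = 556; nΣh² − (Σh)² = 14760 − 12996 = 1764
r = 953 / √(556 × 1764) = 953 / 990.3454 ≈ 0.962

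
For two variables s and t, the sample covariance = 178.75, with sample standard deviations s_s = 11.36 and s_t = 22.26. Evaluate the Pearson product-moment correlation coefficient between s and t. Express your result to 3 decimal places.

0.707

r = Cov(s,t) / (s_s · s_t) = 178.75 / (11.36 × 22.26)
  = 178.75 / 252.8736 ≈ 0.707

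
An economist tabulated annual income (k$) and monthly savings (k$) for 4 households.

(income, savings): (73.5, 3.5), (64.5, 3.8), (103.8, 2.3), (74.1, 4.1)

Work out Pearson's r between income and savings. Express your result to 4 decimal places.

-0.9144

n = 4, Σx = 315.9, Σy = 13.7, Σx² = 25827.75, Σy² = 48.79, Σxy = 1044.9
nΣxy − ΣxΣy = 4179.6 − 4327.83 = -148.23
nΣx² − (Σx)² = 103311 − 99792.81 = 3518.19; nΣy² − (Σy)² = 195.16 − 187.69 = 7.47
r = -148.23 / √(3518.19 × 7.47) = -148.23 / 162.1138 ≈ -0.9144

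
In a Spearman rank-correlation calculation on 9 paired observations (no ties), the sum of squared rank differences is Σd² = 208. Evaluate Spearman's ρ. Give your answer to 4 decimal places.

ρ = 1 − 6Σd² / [n(n²−1)] = 1 − 6×208 / (9×80)
  = 1 − 1248/720 = 1 − 1.73333 ≈ -0.7333

-0.7333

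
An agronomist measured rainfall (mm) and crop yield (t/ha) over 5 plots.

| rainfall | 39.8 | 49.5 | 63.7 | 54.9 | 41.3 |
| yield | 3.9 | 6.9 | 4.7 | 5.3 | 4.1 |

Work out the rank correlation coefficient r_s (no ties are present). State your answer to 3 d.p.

Rank rainfall: 1, 3, 5, 4, 2
Rank yield: 1, 5, 3, 4, 2
d = rank(rainfall) − rank(yield): 0, -2, 2, 0, 0; Σd² = 8
ρ = 1 − 6Σd² / [n(n²−1)] = 1 − 6×8 / (5×24) = 1 − 48/120 ≈ 0.600

0.600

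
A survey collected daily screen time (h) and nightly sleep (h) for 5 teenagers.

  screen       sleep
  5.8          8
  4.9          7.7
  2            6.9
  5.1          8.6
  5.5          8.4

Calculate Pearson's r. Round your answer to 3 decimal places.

n = 5, Σx = 23.3, Σy = 39.6, Σx² = 117.91, Σy² = 315.42, Σxy = 187.99
nΣxy − ΣxΣy = 939.95 − 922.68 = 17.27
nΣx² − (Σx)² = 589.55 − 542.89 = 46.66; nΣy² − (Σy)² = 1577.1 − 1568.16 = 8.94
r = 17.27 / √(46.66 × 8.94) = 17.27 / 20.4240 ≈ 0.846

0.846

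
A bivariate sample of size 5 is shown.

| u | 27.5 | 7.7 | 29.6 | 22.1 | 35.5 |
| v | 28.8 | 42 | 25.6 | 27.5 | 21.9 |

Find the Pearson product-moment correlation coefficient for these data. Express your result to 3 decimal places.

-0.966

n = 5, Σu = 122.4, Σv = 145.8, Σu² = 3440.36, Σv² = 4484.66, Σuv = 3258.36
nΣuv − ΣuΣv = 16291.8 − 17845.92 = -1554.12
nΣu² − (Σu)² = 17201.8 − 14981.76 = 2220.04; nΣv² − (Σv)² = 22423.3 − 21257.64 = 1165.66
r = -1554.12 / √(2220.04 × 1165.66) = -1554.12 / 1608.6677 ≈ -0.966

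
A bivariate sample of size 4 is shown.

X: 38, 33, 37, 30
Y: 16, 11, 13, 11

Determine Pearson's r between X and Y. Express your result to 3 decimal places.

n = 4, ΣX = 138, ΣY = 51, ΣX² = 4802, ΣY² = 667, ΣXY = 1782
nΣXY − ΣXΣY = 7128 − 7038 = 90
nΣX² − (ΣX)² = 19208 − 19044 = 164; nΣY² − (ΣY)² = 2668 − 2601 = 67
r = 90 / √(164 × 67) = 90 / 104.8237 ≈ 0.859

0.859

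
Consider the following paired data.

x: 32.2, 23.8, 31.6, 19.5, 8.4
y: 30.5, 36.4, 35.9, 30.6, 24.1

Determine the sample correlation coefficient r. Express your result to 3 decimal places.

0.733

n = 5, Σx = 115.5, Σy = 157.5, Σx² = 3052.65, Σy² = 5061.19, Σxy = 3782
nΣxy − ΣxΣy = 18910 − 18191.25 = 718.75
nΣx² − (Σx)² = 15263.25 − 13340.25 = 1923; nΣy² − (Σy)² = 25305.95 − 24806.25 = 499.7
r = 718.75 / √(1923 × 499.7) = 718.75 / 980.2669 ≈ 0.733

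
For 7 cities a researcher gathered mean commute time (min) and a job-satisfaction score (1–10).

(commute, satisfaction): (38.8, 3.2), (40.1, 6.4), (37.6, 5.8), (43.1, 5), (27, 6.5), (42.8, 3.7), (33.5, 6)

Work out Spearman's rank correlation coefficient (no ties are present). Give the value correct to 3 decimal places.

Rank commute: 4, 5, 3, 7, 1, 6, 2
Rank satisfaction: 1, 6, 4, 3, 7, 2, 5
d = rank(commute) − rank(satisfaction): 3, -1, -1, 4, -6, 4, -3; Σd² = 88
ρ = 1 − 6Σd² / [n(n²−1)] = 1 − 6×88 / (7×48) = 1 − 528/336 ≈ -0.571

-0.571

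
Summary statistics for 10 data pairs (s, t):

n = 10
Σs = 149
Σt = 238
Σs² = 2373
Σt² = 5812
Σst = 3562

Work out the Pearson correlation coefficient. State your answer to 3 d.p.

r = (nΣst − ΣsΣt) / √[(nΣs² − (Σs)²)(nΣt² − (Σt)²)]
Numerator: 10×3562 − 149×238 = 158
Denominator: √[(23730 − 22201)(58120 − 56644)] = √[1529 × 1476] = 1502.2663
r = 158 / 1502.2663 ≈ 0.105

0.105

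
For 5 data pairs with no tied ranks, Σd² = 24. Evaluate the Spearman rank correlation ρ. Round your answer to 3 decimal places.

ρ = 1 − 6Σd² / [n(n²−1)] = 1 − 6×24 / (5×24)
  = 1 − 144/120 = 1 − 1.2000 ≈ -0.200

-0.200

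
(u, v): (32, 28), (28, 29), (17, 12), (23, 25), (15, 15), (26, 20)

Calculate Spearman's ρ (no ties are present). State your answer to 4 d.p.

Rank u: 6, 5, 2, 3, 1, 4
Rank v: 5, 6, 1, 4, 2, 3
d = rank(u) − rank(v): 1, -1, 1, -1, -1, 1; Σd² = 6
ρ = 1 − 6Σd² / [n(n²−1)] = 1 − 6×6 / (6×35) = 1 − 36/210 ≈ 0.8286

0.8286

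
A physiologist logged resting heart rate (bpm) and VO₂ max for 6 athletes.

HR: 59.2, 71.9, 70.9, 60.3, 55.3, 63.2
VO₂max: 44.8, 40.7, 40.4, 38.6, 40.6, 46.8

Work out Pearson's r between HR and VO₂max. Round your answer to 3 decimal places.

-0.134

n = 6, Σx = 380.8, Σy = 251.9, Σx² = 24389.48, Σy² = 10624.25, Σxy = 15973.37
nΣxy − ΣxΣy = 95840.22 − 95923.52 = -83.3
nΣx² − (Σx)² = 146336.88 − 145008.64 = 1328.24; nΣy² − (Σy)² = 63745.5 − 63453.61 = 291.89
r = -83.3 / √(1328.24 × 291.89) = -83.3 / 622.6556 ≈ -0.134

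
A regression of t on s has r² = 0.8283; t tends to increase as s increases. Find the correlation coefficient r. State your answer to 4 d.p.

|r| = √0.8283 = 0.9101
The association is positive, so r = 0.9101.

0.9101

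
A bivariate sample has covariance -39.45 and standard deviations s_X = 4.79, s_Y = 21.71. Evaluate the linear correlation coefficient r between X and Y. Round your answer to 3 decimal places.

-0.379

r = Cov(X,Y) / (s_X · s_Y) = -39.45 / (4.79 × 21.71)
  = -39.45 / 103.9909 ≈ -0.379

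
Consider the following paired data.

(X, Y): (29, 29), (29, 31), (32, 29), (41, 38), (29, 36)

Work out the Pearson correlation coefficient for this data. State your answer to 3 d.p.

0.625

n = 5, ΣX = 160, ΣY = 163, ΣX² = 5228, ΣY² = 5383, ΣXY = 5270
nΣXY − ΣXΣY = 26350 − 26080 = 270
nΣX² − (ΣX)² = 26140 − 25600 = 540; nΣY² − (ΣY)² = 26915 − 26569 = 346
r = 270 / √(540 × 346) = 270 / 432.2499 ≈ 0.625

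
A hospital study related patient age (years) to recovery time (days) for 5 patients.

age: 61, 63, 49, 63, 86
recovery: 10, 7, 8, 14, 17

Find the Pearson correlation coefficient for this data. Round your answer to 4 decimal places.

0.8003

n = 5, Σx = 322, Σy = 56, Σx² = 21456, Σy² = 698, Σxy = 3787
nΣxy − ΣxΣy = 18935 − 18032 = 903
nΣx² − (Σx)² = 107280 − 103684 = 3596; nΣy² − (Σy)² = 3490 − 3136 = 354
r = 903 / √(3596 × 354) = 903 / 1128.2659 ≈ 0.8003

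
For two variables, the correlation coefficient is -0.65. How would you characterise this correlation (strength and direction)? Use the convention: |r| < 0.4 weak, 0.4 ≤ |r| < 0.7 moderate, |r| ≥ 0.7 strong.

moderate negative

r = -0.65 < 0 so the relationship is negative.
|r| = 0.65, which falls in the moderate range.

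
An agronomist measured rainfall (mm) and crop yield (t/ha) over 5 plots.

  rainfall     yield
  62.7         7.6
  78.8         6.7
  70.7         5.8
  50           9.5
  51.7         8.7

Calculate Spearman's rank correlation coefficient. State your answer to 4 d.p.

-0.9000

Rank rainfall: 3, 5, 4, 1, 2
Rank yield: 3, 2, 1, 5, 4
d = rank(rainfall) − rank(yield): 0, 3, 3, -4, -2; Σd² = 38
ρ = 1 − 6Σd² / [n(n²−1)] = 1 − 6×38 / (5×24) = 1 − 228/120 ≈ -0.9000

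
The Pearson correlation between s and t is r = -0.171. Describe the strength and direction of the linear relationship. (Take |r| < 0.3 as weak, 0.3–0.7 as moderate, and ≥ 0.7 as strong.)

r = -0.171 < 0 so the relationship is negative.
|r| = 0.171, which falls in the weak range.

weak negative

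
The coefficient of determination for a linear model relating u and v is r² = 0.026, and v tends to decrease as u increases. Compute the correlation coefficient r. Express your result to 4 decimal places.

|r| = √0.026 = 0.1612
The association is negative, so r = −0.1612.

-0.1612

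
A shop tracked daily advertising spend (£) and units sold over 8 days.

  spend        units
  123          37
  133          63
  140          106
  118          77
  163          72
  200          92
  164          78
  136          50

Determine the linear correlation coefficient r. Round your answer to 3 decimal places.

n = 8, Σx = 1177, Σy = 575, Σx² = 178303, Σy² = 44735, Σxy = 86584
nΣxy − ΣxΣy = 692672 − 676775 = 15897
nΣx² − (Σx)² = 1426424 − 1385329 = 41095; nΣy² − (Σy)² = 357880 − 330625 = 27255
r = 15897 / √(41095 × 27255) = 15897 / 33467.0618 ≈ 0.475

0.475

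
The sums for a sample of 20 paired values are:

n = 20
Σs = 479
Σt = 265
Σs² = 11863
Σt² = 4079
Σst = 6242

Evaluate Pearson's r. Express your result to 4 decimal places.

-0.2223

r = (nΣst − ΣsΣt) / √[(nΣs² − (Σs)²)(nΣt² − (Σt)²)]
Numerator: 20×6242 − 479×265 = -2095
Denominator: √[(237260 − 229441)(81580 − 70225)] = √[7819 × 11355] = 9422.5657
r = -2095 / 9422.5657 ≈ -0.2223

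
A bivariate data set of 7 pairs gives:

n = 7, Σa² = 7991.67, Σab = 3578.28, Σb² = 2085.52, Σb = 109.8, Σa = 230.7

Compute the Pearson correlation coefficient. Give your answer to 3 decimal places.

r = (nΣab − ΣaΣb) / √[(nΣa² − (Σa)²)(nΣb² − (Σb)²)]
Numerator: 7×3578.28 − 230.7×109.8 = -282.9
Denominator: √[(55941.69 − 53222.49)(14598.64 − 12056.04)] = √[2719.2 × 2542.6] = 2629.4178
r = -282.9 / 2629.4178 ≈ -0.108

-0.108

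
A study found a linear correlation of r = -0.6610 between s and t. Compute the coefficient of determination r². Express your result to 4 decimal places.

0.4369

r² = (-0.6610)² = 0.4369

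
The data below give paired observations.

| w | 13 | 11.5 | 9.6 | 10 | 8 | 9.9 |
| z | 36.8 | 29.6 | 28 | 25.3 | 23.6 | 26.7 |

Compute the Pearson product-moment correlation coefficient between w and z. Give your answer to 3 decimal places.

n = 6, Σw = 62, Σz = 170, Σw² = 655.42, Σz² = 4924.34, Σwz = 1793.73
nΣwz − ΣwΣz = 10762.38 − 10540 = 222.38
nΣw² − (Σw)² = 3932.52 − 3844 = 88.52; nΣz² − (Σz)² = 29546.04 − 28900 = 646.04
r = 222.38 / √(88.52 × 646.04) = 222.38 / 239.1390 ≈ 0.930

0.930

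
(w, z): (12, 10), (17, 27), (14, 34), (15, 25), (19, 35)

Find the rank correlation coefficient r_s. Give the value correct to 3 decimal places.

Rank w: 1, 4, 2, 3, 5
Rank z: 1, 3, 4, 2, 5
d = rank(w) − rank(z): 0, 1, -2, 1, 0; Σd² = 6
ρ = 1 − 6Σd² / [n(n²−1)] = 1 − 6×6 / (5×24) = 1 − 36/120 ≈ 0.700

0.700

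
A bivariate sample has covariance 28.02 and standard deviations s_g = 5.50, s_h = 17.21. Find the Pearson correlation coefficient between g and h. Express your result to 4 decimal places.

0.2960

r = Cov(g,h) / (s_g · s_h) = 28.02 / (5.50 × 17.21)
  = 28.02 / 94.6550 ≈ 0.2960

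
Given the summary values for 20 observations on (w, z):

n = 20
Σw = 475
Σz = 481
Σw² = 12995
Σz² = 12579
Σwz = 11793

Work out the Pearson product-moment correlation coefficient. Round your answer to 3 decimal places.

r = (nΣwz − ΣwΣz) / √[(nΣw² − (Σw)²)(nΣz² − (Σz)²)]
Numerator: 20×11793 − 475×481 = 7385
Denominator: √[(259900 − 225625)(251580 − 231361)] = √[34275 × 20219] = 26325.0114
r = 7385 / 26325.0114 ≈ 0.281

0.281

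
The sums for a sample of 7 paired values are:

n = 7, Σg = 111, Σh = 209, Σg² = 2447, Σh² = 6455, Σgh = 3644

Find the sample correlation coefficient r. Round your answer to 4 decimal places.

0.8587

r = (nΣgh − ΣgΣh) / √[(nΣg² − (Σg)²)(nΣh² − (Σh)²)]
Numerator: 7×3644 − 111×209 = 2309
Denominator: √[(17129 − 12321)(45185 − 43681)] = √[4808 × 1504] = 2689.0950
r = 2309 / 2689.0950 ≈ 0.8587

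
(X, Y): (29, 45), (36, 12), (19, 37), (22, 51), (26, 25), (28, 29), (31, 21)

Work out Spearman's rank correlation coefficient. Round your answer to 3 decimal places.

-0.679

Rank X: 5, 7, 1, 2, 3, 4, 6
Rank Y: 6, 1, 5, 7, 3, 4, 2
d = rank(X) − rank(Y): -1, 6, -4, -5, 0, 0, 4; Σd² = 94
ρ = 1 − 6Σd² / [n(n²−1)] = 1 − 6×94 / (7×48) = 1 − 564/336 ≈ -0.679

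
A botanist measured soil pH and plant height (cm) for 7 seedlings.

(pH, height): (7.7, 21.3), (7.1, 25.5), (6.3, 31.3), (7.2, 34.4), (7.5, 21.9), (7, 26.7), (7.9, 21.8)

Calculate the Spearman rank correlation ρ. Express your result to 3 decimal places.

-0.750

Rank pH: 6, 3, 1, 4, 5, 2, 7
Rank height: 1, 4, 6, 7, 3, 5, 2
d = rank(pH) − rank(height): 5, -1, -5, -3, 2, -3, 5; Σd² = 98
ρ = 1 − 6Σd² / [n(n²−1)] = 1 − 6×98 / (7×48) = 1 − 588/336 ≈ -0.750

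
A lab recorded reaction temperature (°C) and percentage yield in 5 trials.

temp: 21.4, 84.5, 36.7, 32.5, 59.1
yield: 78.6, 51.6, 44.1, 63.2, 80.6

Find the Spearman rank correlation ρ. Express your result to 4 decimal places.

-0.2000

Rank temp: 1, 5, 3, 2, 4
Rank yield: 4, 2, 1, 3, 5
d = rank(temp) − rank(yield): -3, 3, 2, -1, -1; Σd² = 24
ρ = 1 − 6Σd² / [n(n²−1)] = 1 − 6×24 / (5×24) = 1 − 144/120 ≈ -0.2000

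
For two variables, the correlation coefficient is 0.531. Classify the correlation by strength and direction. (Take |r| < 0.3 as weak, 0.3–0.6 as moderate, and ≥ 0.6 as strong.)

moderate positive

r = 0.531 > 0 so the relationship is positive.
|r| = 0.531, which falls in the moderate range.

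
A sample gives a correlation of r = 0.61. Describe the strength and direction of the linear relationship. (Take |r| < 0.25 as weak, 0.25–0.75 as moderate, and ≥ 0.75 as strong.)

moderate positive

r = 0.61 > 0 so the relationship is positive.
|r| = 0.61, which falls in the moderate range.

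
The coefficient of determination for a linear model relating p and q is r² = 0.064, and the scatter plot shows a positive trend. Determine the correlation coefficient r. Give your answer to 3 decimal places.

0.253

|r| = √0.064 = 0.253
The association is positive, so r = 0.253.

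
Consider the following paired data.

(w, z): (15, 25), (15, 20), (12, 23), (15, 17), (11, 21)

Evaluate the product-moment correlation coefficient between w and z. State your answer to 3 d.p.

-0.194

n = 5, Σw = 68, Σz = 106, Σw² = 940, Σz² = 2284, Σwz = 1437
nΣwz − ΣwΣz = 7185 − 7208 = -23
nΣw² − (Σw)² = 4700 − 4624 = 76; nΣz² − (Σz)² = 11420 − 11236 = 184
r = -23 / √(76 × 184) = -23 / 118.2540 ≈ -0.194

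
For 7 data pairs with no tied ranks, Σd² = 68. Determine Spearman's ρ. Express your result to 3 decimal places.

-0.214

ρ = 1 − 6Σd² / [n(n²−1)] = 1 − 6×68 / (7×48)
  = 1 − 408/336 = 1 − 1.2143 ≈ -0.214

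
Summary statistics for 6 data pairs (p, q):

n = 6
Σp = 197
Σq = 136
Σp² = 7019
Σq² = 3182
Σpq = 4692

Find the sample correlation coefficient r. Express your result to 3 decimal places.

r = (nΣpq − ΣpΣq) / √[(nΣp² − (Σp)²)(nΣq² − (Σq)²)]
Numerator: 6×4692 − 197×136 = 1360
Denominator: √[(42114 − 38809)(19092 − 18496)] = √[3305 × 596] = 1403.4885
r = 1360 / 1403.4885 ≈ 0.969

0.969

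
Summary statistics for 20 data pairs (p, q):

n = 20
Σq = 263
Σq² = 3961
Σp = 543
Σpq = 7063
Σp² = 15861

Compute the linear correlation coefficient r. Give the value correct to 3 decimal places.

r = (nΣpq − ΣpΣq) / √[(nΣp² − (Σp)²)(nΣq² − (Σq)²)]
Numerator: 20×7063 − 543×263 = -1549
Denominator: √[(317220 − 294849)(79220 − 69169)] = √[22371 × 10051] = 14995.0299
r = -1549 / 14995.0299 ≈ -0.103

-0.103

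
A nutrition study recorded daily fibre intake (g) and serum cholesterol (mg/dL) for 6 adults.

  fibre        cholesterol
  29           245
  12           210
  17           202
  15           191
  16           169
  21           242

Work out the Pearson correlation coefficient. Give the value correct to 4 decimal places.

0.7110

n = 6, Σx = 110, Σy = 1259, Σx² = 2196, Σy² = 268535, Σxy = 23710
nΣxy − ΣxΣy = 142260 − 138490 = 3770
nΣx² − (Σx)² = 13176 − 12100 = 1076; nΣy² − (Σy)² = 1611210 − 1585081 = 26129
r = 3770 / √(1076 × 26129) = 3770 / 5302.3395 ≈ 0.7110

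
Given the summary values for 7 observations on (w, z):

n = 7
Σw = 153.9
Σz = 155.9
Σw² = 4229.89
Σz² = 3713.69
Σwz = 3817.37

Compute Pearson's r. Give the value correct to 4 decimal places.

0.8621

r = (nΣwz − ΣwΣz) / √[(nΣw² − (Σw)²)(nΣz² − (Σz)²)]
Numerator: 7×3817.37 − 153.9×155.9 = 2728.58
Denominator: √[(29609.23 − 23685.21)(25995.83 − 24304.81)] = √[5924.02 × 1691.02] = 3165.0650
r = 2728.58 / 3165.0650 ≈ 0.8621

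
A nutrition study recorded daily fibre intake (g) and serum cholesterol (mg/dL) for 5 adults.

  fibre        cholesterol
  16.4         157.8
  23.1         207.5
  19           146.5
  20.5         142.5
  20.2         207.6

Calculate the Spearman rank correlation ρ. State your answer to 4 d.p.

Rank fibre: 1, 5, 2, 4, 3
Rank cholesterol: 3, 4, 2, 1, 5
d = rank(fibre) − rank(cholesterol): -2, 1, 0, 3, -2; Σd² = 18
ρ = 1 − 6Σd² / [n(n²−1)] = 1 − 6×18 / (5×24) = 1 − 108/120 ≈ 0.1000

0.1000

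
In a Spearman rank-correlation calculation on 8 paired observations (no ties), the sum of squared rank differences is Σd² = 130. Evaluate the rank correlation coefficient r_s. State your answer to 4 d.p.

ρ = 1 − 6Σd² / [n(n²−1)] = 1 − 6×130 / (8×63)
  = 1 − 780/504 = 1 − 1.54762 ≈ -0.5476

-0.5476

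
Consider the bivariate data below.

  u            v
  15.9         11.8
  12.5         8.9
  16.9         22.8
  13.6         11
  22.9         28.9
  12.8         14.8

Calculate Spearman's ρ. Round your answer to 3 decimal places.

0.829

Rank u: 4, 1, 5, 3, 6, 2
Rank v: 3, 1, 5, 2, 6, 4
d = rank(u) − rank(v): 1, 0, 0, 1, 0, -2; Σd² = 6
ρ = 1 − 6Σd² / [n(n²−1)] = 1 − 6×6 / (6×35) = 1 − 36/210 ≈ 0.829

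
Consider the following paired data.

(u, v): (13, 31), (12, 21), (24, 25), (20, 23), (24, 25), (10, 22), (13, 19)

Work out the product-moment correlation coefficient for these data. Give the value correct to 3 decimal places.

0.226

n = 7, Σu = 116, Σv = 166, Σu² = 2134, Σv² = 4026, Σuv = 2782
nΣuv − ΣuΣv = 19474 − 19256 = 218
nΣu² − (Σu)² = 14938 − 13456 = 1482; nΣv² − (Σv)² = 28182 − 27556 = 626
r = 218 / √(1482 × 626) = 218 / 963.1885 ≈ 0.226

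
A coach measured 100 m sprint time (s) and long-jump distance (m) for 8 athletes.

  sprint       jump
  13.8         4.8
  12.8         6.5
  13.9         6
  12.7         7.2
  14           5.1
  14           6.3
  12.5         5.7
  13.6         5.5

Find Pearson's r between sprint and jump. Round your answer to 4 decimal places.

n = 8, Σx = 107.3, Σy = 47.1, Σx² = 1441.99, Σy² = 281.57, Σxy = 629.93
nΣxy − ΣxΣy = 5039.44 − 5053.83 = -14.39
nΣx² − (Σx)² = 11535.92 − 11513.29 = 22.63; nΣy² − (Σy)² = 2252.56 − 2218.41 = 34.15
r = -14.39 / √(22.63 × 34.15) = -14.39 / 27.7995 ≈ -0.5176

-0.5176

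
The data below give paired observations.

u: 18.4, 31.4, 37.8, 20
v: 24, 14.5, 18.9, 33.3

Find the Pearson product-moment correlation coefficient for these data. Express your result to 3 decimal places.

n = 4, Σu = 107.6, Σv = 90.7, Σu² = 3153.36, Σv² = 2252.35, Σuv = 2277.32
nΣuv − ΣuΣv = 9109.28 − 9759.32 = -650.04
nΣu² − (Σu)² = 12613.44 − 11577.76 = 1035.68; nΣv² − (Σv)² = 9009.4 − 8226.49 = 782.91
r = -650.04 / √(1035.68 × 782.91) = -650.04 / 900.4689 ≈ -0.722

-0.722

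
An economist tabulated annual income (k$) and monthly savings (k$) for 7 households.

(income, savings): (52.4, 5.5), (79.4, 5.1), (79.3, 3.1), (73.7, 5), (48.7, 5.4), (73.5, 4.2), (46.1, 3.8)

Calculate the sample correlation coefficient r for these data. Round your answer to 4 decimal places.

n = 7, Σx = 453.1, Σy = 32.1, Σx² = 30669.45, Σy² = 152.11, Σxy = 2054.33
nΣxy − ΣxΣy = 14380.31 − 14544.51 = -164.2
nΣx² − (Σx)² = 214686.15 − 205299.61 = 9386.54; nΣy² − (Σy)² = 1064.77 − 1030.41 = 34.36
r = -164.2 / √(9386.54 × 34.36) = -164.2 / 567.9098 ≈ -0.2891

-0.2891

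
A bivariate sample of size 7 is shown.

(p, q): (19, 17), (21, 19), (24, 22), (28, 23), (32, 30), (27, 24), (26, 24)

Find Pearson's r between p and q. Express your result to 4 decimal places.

n = 7, Σp = 177, Σq = 159, Σp² = 4591, Σq² = 3715, Σpq = 4126
nΣpq − ΣpΣq = 28882 − 28143 = 739
nΣp² − (Σp)² = 32137 − 31329 = 808; nΣq² − (Σq)² = 26005 − 25281 = 724
r = 739 / √(808 × 724) = 739 / 764.8477 ≈ 0.9662

0.9662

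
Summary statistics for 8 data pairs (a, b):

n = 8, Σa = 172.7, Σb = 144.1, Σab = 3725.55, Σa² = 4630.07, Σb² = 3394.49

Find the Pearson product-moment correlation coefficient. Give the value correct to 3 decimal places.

0.724

r = (nΣab − ΣaΣb) / √[(nΣa² − (Σa)²)(nΣb² − (Σb)²)]
Numerator: 8×3725.55 − 172.7×144.1 = 4918.33
Denominator: √[(37040.56 − 29825.29)(27155.92 − 20764.81)] = √[7215.27 × 6391.11] = 6790.6984
r = 4918.33 / 6790.6984 ≈ 0.724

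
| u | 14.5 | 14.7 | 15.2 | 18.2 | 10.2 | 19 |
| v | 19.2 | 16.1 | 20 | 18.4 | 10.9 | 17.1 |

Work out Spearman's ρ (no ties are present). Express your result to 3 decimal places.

0.314

Rank u: 2, 3, 4, 5, 1, 6
Rank v: 5, 2, 6, 4, 1, 3
d = rank(u) − rank(v): -3, 1, -2, 1, 0, 3; Σd² = 24
ρ = 1 − 6Σd² / [n(n²−1)] = 1 − 6×24 / (6×35) = 1 − 144/210 ≈ 0.314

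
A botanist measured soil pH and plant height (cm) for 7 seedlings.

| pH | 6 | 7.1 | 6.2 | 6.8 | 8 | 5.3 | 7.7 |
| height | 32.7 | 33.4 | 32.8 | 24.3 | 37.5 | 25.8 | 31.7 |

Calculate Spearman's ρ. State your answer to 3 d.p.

Rank pH: 2, 5, 3, 4, 7, 1, 6
Rank height: 4, 6, 5, 1, 7, 2, 3
d = rank(pH) − rank(height): -2, -1, -2, 3, 0, -1, 3; Σd² = 28
ρ = 1 − 6Σd² / [n(n²−1)] = 1 − 6×28 / (7×48) = 1 − 168/336 ≈ 0.500

0.500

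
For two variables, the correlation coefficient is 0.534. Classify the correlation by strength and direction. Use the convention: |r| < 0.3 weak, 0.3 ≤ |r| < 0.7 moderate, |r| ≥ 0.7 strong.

r = 0.534 > 0 so the relationship is positive.
|r| = 0.534, which falls in the moderate range.

moderate positive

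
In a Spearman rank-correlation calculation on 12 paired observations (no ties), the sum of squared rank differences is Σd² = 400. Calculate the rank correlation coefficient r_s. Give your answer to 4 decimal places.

-0.3986

ρ = 1 − 6Σd² / [n(n²−1)] = 1 − 6×400 / (12×143)
  = 1 − 2400/1716 = 1 − 1.39860 ≈ -0.3986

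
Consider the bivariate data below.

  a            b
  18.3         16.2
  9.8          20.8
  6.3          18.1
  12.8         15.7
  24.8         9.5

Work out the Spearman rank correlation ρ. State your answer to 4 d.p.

Rank a: 4, 2, 1, 3, 5
Rank b: 3, 5, 4, 2, 1
d = rank(a) − rank(b): 1, -3, -3, 1, 4; Σd² = 36
ρ = 1 − 6Σd² / [n(n²−1)] = 1 − 6×36 / (5×24) = 1 − 216/120 ≈ -0.8000

-0.8000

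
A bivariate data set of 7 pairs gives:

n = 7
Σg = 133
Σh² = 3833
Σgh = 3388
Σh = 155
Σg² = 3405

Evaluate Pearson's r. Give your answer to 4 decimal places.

r = (nΣgh − ΣgΣh) / √[(nΣg² − (Σg)²)(nΣh² − (Σh)²)]
Numerator: 7×3388 − 133×155 = 3101
Denominator: √[(23835 − 17689)(26831 − 24025)] = √[6146 × 2806] = 4152.7914
r = 3101 / 4152.7914 ≈ 0.7467

0.7467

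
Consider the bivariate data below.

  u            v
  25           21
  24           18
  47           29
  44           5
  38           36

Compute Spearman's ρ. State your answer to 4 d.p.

Rank u: 2, 1, 5, 4, 3
Rank v: 3, 2, 4, 1, 5
d = rank(u) − rank(v): -1, -1, 1, 3, -2; Σd² = 16
ρ = 1 − 6Σd² / [n(n²−1)] = 1 − 6×16 / (5×24) = 1 − 96/120 ≈ 0.2000

0.2000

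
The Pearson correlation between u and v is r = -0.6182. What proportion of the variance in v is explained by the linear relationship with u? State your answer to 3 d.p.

0.382

r² = (-0.6182)² = 0.382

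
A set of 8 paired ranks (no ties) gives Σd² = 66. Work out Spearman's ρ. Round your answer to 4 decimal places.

ρ = 1 − 6Σd² / [n(n²−1)] = 1 − 6×66 / (8×63)
  = 1 − 396/504 = 1 − 0.78571 ≈ 0.2143

0.2143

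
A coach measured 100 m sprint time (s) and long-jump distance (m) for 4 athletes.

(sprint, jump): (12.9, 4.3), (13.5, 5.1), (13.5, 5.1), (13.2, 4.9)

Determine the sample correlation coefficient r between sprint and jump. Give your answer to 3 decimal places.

n = 4, Σx = 53.1, Σy = 19.4, Σx² = 705.15, Σy² = 94.52, Σxy = 257.85
nΣxy − ΣxΣy = 1031.4 − 1030.14 = 1.26
nΣx² − (Σx)² = 2820.6 − 2819.61 = 0.99; nΣy² − (Σy)² = 378.08 − 376.36 = 1.72
r = 1.26 / √(0.99 × 1.72) = 1.26 / 1.3049 ≈ 0.966

0.966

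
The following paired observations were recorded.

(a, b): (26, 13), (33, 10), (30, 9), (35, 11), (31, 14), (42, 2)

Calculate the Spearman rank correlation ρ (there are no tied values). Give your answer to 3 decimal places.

Rank a: 1, 4, 2, 5, 3, 6
Rank b: 5, 3, 2, 4, 6, 1
d = rank(a) − rank(b): -4, 1, 0, 1, -3, 5; Σd² = 52
ρ = 1 − 6Σd² / [n(n²−1)] = 1 − 6×52 / (6×35) = 1 − 312/210 ≈ -0.486

-0.486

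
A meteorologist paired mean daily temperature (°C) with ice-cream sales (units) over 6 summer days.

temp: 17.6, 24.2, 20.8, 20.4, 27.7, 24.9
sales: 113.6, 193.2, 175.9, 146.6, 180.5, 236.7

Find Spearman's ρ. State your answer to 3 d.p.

0.829

Rank temp: 1, 4, 3, 2, 6, 5
Rank sales: 1, 5, 3, 2, 4, 6
d = rank(temp) − rank(sales): 0, -1, 0, 0, 2, -1; Σd² = 6
ρ = 1 − 6Σd² / [n(n²−1)] = 1 − 6×6 / (6×35) = 1 − 36/210 ≈ 0.829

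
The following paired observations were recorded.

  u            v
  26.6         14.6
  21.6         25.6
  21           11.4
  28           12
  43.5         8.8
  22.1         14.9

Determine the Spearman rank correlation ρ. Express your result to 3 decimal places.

Rank u: 4, 2, 1, 5, 6, 3
Rank v: 4, 6, 2, 3, 1, 5
d = rank(u) − rank(v): 0, -4, -1, 2, 5, -2; Σd² = 50
ρ = 1 − 6Σd² / [n(n²−1)] = 1 − 6×50 / (6×35) = 1 − 300/210 ≈ -0.429

-0.429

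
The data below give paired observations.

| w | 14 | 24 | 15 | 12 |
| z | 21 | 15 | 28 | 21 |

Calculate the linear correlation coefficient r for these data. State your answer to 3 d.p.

-0.652

n = 4, Σw = 65, Σz = 85, Σw² = 1141, Σz² = 1891, Σwz = 1326
nΣwz − ΣwΣz = 5304 − 5525 = -221
nΣw² − (Σw)² = 4564 − 4225 = 339; nΣz² − (Σz)² = 7564 − 7225 = 339
r = -221 / √(339 × 339) = -221 / 339.0000 ≈ -0.652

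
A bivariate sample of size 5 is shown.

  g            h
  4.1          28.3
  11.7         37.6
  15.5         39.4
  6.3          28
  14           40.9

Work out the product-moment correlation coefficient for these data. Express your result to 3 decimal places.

0.962

n = 5, Σg = 51.6, Σh = 174.2, Σg² = 629.64, Σh² = 6223.82, Σgh = 1915.65
nΣgh − ΣgΣh = 9578.25 − 8988.72 = 589.53
nΣg² − (Σg)² = 3148.2 − 2662.56 = 485.64; nΣh² − (Σh)² = 31119.1 − 30345.64 = 773.46
r = 589.53 / √(485.64 × 773.46) = 589.53 / 612.8810 ≈ 0.962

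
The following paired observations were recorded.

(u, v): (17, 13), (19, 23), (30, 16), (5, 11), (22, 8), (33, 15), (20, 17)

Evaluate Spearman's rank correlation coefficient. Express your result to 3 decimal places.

0.143

Rank u: 2, 3, 6, 1, 5, 7, 4
Rank v: 3, 7, 5, 2, 1, 4, 6
d = rank(u) − rank(v): -1, -4, 1, -1, 4, 3, -2; Σd² = 48
ρ = 1 − 6Σd² / [n(n²−1)] = 1 − 6×48 / (7×48) = 1 − 288/336 ≈ 0.143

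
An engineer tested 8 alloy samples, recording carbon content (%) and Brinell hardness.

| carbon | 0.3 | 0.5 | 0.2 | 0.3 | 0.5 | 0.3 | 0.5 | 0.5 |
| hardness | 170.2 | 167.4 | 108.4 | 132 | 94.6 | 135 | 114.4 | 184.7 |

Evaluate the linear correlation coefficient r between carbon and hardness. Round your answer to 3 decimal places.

0.160

n = 8, Σx = 3.1, Σy = 1106.7, Σx² = 1.31, Σy² = 160540.97, Σxy = 433.39
nΣxy − ΣxΣy = 3467.12 − 3430.77 = 36.35
nΣx² − (Σx)² = 10.48 − 9.61 = 0.87; nΣy² − (Σy)² = 1284327.76 − 1224784.89 = 59542.87
r = 36.35 / √(0.87 × 59542.87) = 36.35 / 227.6012 ≈ 0.160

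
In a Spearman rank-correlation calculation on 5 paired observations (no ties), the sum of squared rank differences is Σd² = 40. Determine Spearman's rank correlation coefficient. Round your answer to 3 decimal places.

-1.000

ρ = 1 − 6Σd² / [n(n²−1)] = 1 − 6×40 / (5×24)
  = 1 − 240/120 = 1 − 2.0000 ≈ -1.000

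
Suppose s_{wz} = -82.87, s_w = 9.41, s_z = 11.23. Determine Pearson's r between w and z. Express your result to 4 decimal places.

-0.7842

r = Cov(w,z) / (s_w · s_z) = -82.87 / (9.41 × 11.23)
  = -82.87 / 105.6743 ≈ -0.7842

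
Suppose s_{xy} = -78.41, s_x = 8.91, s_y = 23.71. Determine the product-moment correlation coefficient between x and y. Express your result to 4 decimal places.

r = Cov(x,y) / (s_x · s_y) = -78.41 / (8.91 × 23.71)
  = -78.41 / 211.2561 ≈ -0.3712

-0.3712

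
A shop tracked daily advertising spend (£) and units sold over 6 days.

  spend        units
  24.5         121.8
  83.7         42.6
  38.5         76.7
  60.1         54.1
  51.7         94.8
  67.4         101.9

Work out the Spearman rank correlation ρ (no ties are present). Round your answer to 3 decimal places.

-0.600

Rank spend: 1, 6, 2, 4, 3, 5
Rank units: 6, 1, 3, 2, 4, 5
d = rank(spend) − rank(units): -5, 5, -1, 2, -1, 0; Σd² = 56
ρ = 1 − 6Σd² / [n(n²−1)] = 1 − 6×56 / (6×35) = 1 − 336/210 ≈ -0.600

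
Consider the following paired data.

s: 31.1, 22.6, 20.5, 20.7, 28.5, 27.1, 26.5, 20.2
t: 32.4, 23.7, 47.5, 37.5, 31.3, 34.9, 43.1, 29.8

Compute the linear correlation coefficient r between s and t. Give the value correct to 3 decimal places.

-0.143

n = 8, Σs = 197.2, Σt = 280.2, Σs² = 4983.66, Σt² = 10217.3, Σst = 6875.21
nΣst − ΣsΣt = 55001.68 − 55255.44 = -253.76
nΣs² − (Σs)² = 39869.28 − 38887.84 = 981.44; nΣt² − (Σt)² = 81738.4 − 78512.04 = 3226.36
r = -253.76 / √(981.44 × 3226.36) = -253.76 / 1779.4602 ≈ -0.143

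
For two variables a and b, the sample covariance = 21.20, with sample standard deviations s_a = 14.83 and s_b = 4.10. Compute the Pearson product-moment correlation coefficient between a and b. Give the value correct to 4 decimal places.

r = Cov(a,b) / (s_a · s_b) = 21.20 / (14.83 × 4.10)
  = 21.20 / 60.8030 ≈ 0.3487

0.3487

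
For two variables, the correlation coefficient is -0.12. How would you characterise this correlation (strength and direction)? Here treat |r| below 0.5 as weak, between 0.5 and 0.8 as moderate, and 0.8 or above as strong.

weak negative

r = -0.12 < 0 so the relationship is negative.
|r| = 0.12, which falls in the weak range.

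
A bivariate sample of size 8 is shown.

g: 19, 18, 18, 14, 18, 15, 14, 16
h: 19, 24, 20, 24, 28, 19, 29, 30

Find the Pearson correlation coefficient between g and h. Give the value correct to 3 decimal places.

n = 8, Σg = 132, Σh = 193, Σg² = 2206, Σh² = 4799, Σgh = 3164
nΣgh − ΣgΣh = 25312 − 25476 = -164
nΣg² − (Σg)² = 17648 − 17424 = 224; nΣh² − (Σh)² = 38392 − 37249 = 1143
r = -164 / √(224 × 1143) = -164 / 505.9960 ≈ -0.324

-0.324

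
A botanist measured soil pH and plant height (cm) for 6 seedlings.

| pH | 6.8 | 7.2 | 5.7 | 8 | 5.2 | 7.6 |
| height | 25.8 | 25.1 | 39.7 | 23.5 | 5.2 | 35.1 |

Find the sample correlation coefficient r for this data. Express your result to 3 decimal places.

n = 6, Σx = 40.5, Σy = 154.4, Σx² = 279.37, Σy² = 4683.04, Σxy = 1064.25
nΣxy − ΣxΣy = 6385.5 − 6253.2 = 132.3
nΣx² − (Σx)² = 1676.22 − 1640.25 = 35.97; nΣy² − (Σy)² = 28098.24 − 23839.36 = 4258.88
r = 132.3 / √(35.97 × 4258.88) = 132.3 / 391.3974 ≈ 0.338

0.338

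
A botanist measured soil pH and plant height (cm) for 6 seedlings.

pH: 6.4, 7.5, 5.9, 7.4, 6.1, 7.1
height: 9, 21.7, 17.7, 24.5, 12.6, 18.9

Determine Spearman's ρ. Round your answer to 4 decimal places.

0.7143

Rank pH: 3, 6, 1, 5, 2, 4
Rank height: 1, 5, 3, 6, 2, 4
d = rank(pH) − rank(height): 2, 1, -2, -1, 0, 0; Σd² = 10
ρ = 1 − 6Σd² / [n(n²−1)] = 1 − 6×10 / (6×35) = 1 − 60/210 ≈ 0.7143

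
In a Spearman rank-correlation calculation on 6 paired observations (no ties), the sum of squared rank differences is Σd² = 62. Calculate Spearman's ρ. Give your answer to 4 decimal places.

ρ = 1 − 6Σd² / [n(n²−1)] = 1 − 6×62 / (6×35)
  = 1 − 372/210 = 1 − 1.77143 ≈ -0.7714

-0.7714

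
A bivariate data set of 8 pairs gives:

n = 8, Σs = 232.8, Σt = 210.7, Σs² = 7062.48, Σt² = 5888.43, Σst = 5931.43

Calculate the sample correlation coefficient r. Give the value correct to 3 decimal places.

-0.640

r = (nΣst − ΣsΣt) / √[(nΣs² − (Σs)²)(nΣt² − (Σt)²)]
Numerator: 8×5931.43 − 232.8×210.7 = -1599.52
Denominator: √[(56499.84 − 54195.84)(47107.44 − 44394.49)] = √[2304 × 2712.95] = 2500.1274
r = -1599.52 / 2500.1274 ≈ -0.640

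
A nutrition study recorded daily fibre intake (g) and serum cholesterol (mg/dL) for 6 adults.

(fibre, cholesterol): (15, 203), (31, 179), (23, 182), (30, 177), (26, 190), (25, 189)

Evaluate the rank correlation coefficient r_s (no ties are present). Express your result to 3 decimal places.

-0.714

Rank fibre: 1, 6, 2, 5, 4, 3
Rank cholesterol: 6, 2, 3, 1, 5, 4
d = rank(fibre) − rank(cholesterol): -5, 4, -1, 4, -1, -1; Σd² = 60
ρ = 1 − 6Σd² / [n(n²−1)] = 1 − 6×60 / (6×35) = 1 − 360/210 ≈ -0.714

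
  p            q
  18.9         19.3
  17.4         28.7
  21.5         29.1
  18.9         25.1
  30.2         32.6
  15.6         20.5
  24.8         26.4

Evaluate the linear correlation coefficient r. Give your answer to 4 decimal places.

0.6963

n = 7, Σp = 147.3, Σq = 181.7, Σp² = 3249.87, Σq² = 4852.97, Σpq = 3923.23
nΣpq − ΣpΣq = 27462.61 − 26764.41 = 698.2
nΣp² − (Σp)² = 22749.09 − 21697.29 = 1051.8; nΣq² − (Σq)² = 33970.79 − 33014.89 = 955.9
r = 698.2 / √(1051.8 × 955.9) = 698.2 / 1002.7042 ≈ 0.6963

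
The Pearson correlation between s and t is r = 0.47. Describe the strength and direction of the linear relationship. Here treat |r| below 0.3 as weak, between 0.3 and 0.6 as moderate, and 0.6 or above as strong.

r = 0.47 > 0 so the relationship is positive.
|r| = 0.47, which falls in the moderate range.

moderate positive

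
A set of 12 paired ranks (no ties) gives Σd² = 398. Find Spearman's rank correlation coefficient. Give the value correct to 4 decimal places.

ρ = 1 − 6Σd² / [n(n²−1)] = 1 − 6×398 / (12×143)
  = 1 − 2388/1716 = 1 − 1.39161 ≈ -0.3916

-0.3916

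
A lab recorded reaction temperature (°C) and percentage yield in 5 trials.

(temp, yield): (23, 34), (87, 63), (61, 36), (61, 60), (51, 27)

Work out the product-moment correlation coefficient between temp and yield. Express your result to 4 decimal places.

n = 5, Σx = 283, Σy = 220, Σx² = 18141, Σy² = 10750, Σxy = 13496
nΣxy − ΣxΣy = 67480 − 62260 = 5220
nΣx² − (Σx)² = 90705 − 80089 = 10616; nΣy² − (Σy)² = 53750 − 48400 = 5350
r = 5220 / √(10616 × 5350) = 5220 / 7536.2856 ≈ 0.6926

0.6926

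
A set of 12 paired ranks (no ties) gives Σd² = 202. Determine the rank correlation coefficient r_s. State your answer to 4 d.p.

ρ = 1 − 6Σd² / [n(n²−1)] = 1 − 6×202 / (12×143)
  = 1 − 1212/1716 = 1 − 0.70629 ≈ 0.2937

0.2937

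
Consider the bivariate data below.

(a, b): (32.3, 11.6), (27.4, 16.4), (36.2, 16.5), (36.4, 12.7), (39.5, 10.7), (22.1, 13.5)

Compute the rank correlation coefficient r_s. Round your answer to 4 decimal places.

Rank a: 3, 2, 4, 5, 6, 1
Rank b: 2, 5, 6, 3, 1, 4
d = rank(a) − rank(b): 1, -3, -2, 2, 5, -3; Σd² = 52
ρ = 1 − 6Σd² / [n(n²−1)] = 1 − 6×52 / (6×35) = 1 − 312/210 ≈ -0.4857

-0.4857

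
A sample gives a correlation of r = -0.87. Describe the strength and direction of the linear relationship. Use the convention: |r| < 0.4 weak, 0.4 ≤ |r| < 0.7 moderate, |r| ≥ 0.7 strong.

strong negative

r = -0.87 < 0 so the relationship is negative.
|r| = 0.87, which falls in the strong range.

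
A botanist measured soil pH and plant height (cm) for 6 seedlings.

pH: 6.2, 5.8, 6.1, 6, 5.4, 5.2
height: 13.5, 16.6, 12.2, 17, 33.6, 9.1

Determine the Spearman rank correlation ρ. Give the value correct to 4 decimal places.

-0.0286

Rank pH: 6, 3, 5, 4, 2, 1
Rank height: 3, 4, 2, 5, 6, 1
d = rank(pH) − rank(height): 3, -1, 3, -1, -4, 0; Σd² = 36
ρ = 1 − 6Σd² / [n(n²−1)] = 1 − 6×36 / (6×35) = 1 − 216/210 ≈ -0.0286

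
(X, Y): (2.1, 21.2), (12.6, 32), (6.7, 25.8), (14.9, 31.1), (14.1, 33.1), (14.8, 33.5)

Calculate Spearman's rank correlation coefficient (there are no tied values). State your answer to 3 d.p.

0.657

Rank X: 1, 3, 2, 6, 4, 5
Rank Y: 1, 4, 2, 3, 5, 6
d = rank(X) − rank(Y): 0, -1, 0, 3, -1, -1; Σd² = 12
ρ = 1 − 6Σd² / [n(n²−1)] = 1 − 6×12 / (6×35) = 1 − 72/210 ≈ 0.657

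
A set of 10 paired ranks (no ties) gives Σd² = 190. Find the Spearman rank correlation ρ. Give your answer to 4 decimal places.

ρ = 1 − 6Σd² / [n(n²−1)] = 1 − 6×190 / (10×99)
  = 1 − 1140/990 = 1 − 1.15152 ≈ -0.1515

-0.1515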